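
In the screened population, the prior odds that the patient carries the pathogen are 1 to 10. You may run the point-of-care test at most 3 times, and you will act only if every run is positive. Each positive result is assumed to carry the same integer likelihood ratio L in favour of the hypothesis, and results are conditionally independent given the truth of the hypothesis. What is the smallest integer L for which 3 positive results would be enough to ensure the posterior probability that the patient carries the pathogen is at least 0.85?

Prior odds = 0.1.
Target odds = 0.85/0.15 = 17/3.
Need L³ ≥ 17/3 ÷ 0.1 = 170/3.
3³ = 27 < 170/3 ≤ 64 = 4³, so L = 4.

4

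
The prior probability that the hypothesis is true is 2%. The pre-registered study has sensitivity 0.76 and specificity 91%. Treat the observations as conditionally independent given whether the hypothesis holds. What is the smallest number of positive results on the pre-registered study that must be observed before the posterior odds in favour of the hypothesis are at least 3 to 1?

Prior odds = 0.02/0.98 = 1/49.
False-positive rate = 1 − 0.91 = 0.09; likelihood ratio of a positive = 0.76/0.09 = 76/9.
Target odds = 3.
Need (1/49) × (76/9)ⁿ ≥ 3, i.e. (76/9)ⁿ ≥ 147.
(76/9)² = 5776/81 falls short of 147 but (76/9)³ = 438976/729 reaches it, so n = 3.

3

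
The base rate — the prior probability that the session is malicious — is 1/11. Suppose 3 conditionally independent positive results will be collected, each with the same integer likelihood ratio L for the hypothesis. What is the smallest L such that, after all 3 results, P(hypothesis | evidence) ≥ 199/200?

Prior odds = (1/11)/(10/11) = 0.1.
Target odds = 0.995/0.005 = 199.
Need L³ ≥ 199 ÷ 0.1 = 1990.
12³ = 1728 < 1990 ≤ 2197 = 13³, so L = 13.

13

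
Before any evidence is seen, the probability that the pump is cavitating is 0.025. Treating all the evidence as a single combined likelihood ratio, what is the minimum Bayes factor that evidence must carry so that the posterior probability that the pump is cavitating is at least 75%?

Prior odds = 0.025/0.975 = 1/39.
Target odds = 0.75/0.25 = 3.
Required Bayes factor = 3 ÷ (1/39) = 117.

117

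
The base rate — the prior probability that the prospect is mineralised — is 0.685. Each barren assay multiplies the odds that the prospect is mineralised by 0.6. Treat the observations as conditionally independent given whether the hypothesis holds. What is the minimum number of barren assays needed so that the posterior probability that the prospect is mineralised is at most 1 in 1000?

16

Prior odds: 0.685 ÷ 0.315 = 137/63.
Likelihood ratio per barren assay = 0.6.
Target odds: 0.001 ÷ 0.999 = 1/999.
Require 0.6ⁿ ≤ 1/999 ÷ (137/63) = 7/15207.
0.6¹⁵ ≈0.000470185 is still above 7/15207 but 0.6¹⁶ ≈0.000282111 is at or below it, so n = 16.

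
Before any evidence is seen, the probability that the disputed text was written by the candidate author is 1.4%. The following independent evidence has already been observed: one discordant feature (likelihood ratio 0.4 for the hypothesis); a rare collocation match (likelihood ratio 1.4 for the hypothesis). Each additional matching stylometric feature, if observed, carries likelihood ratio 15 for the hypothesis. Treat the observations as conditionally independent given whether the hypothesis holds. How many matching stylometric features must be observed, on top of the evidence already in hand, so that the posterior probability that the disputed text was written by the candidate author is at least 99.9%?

5

Prior odds = 0.014/0.986 = 7/493.
Combined Bayes factor of the evidence already in hand = 0.4 × 1.4 = 0.56.
Odds after that evidence = (7/493) × 0.56 = 98/12325.
Target odds = 0.999/0.001 = 999.
Need 15ⁿ ≥ 999 ÷ (98/12325) = 12312675/98.
15⁴ = 50625 falls short of 12312675/98 but 15⁵ = 759375 reaches it, so n = 5.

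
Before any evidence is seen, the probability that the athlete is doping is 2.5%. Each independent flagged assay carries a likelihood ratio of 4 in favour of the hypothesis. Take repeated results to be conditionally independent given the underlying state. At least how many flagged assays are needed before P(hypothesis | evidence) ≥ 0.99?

Prior odds = 0.025/0.975 = 1/39.
Likelihood ratio per flagged assay = 4.
Target posterior odds = 0.99/0.01 = 99.
Require 4ⁿ ≥ 99 ÷ (1/39) = 3861.
4⁵ = 1024 falls short of 3861 but 4⁶ = 4096 reaches it, so n = 6.

6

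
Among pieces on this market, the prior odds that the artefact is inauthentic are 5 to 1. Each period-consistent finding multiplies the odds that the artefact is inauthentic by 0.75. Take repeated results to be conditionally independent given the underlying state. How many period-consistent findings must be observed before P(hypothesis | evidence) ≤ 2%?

20

Prior odds = 5.
Likelihood ratio per period-consistent finding = 0.75.
Target posterior odds = 0.02/0.98 = 1/49.
Need 5 × 0.75ⁿ ≤ 1/49, i.e. 0.75ⁿ ≤ 1/245.
0.75¹⁹ ≈0.00422828 is still above 1/245 but 0.75²⁰ ≈0.00317121 is at or below it, so n = 20.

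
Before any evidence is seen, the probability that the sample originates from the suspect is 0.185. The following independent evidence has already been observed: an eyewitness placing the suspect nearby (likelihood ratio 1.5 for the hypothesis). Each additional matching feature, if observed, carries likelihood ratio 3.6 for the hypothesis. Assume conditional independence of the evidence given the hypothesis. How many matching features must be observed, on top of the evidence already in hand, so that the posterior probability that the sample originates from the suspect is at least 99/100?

Prior odds = 0.185/0.815 = 37/163.
Bayes factor of the evidence already in hand = 1.5.
Odds after that evidence = (37/163) × 1.5 = 111/326.
Target odds = 0.99/0.01 = 99.
Need 3.6ⁿ ≥ 99 ÷ (111/326) = 10758/37.
3.6⁴ = 167.9616 falls short of 10758/37 but 3.6⁵ = 604.66176 reaches it, so n = 5.

5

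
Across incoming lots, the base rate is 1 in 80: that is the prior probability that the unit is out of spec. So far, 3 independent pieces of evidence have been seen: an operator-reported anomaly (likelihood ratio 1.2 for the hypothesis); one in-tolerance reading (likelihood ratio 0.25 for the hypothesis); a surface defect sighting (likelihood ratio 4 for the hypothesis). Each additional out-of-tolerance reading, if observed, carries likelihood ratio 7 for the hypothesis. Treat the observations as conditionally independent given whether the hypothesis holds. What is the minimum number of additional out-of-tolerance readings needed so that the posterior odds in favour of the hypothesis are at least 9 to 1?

Prior odds = 0.0125/0.9875 = 1/79.
Combined Bayes factor of the evidence already in hand = 1.2 × 0.25 × 4 = 1.2.
Odds after that evidence = (1/79) × 1.2 = 6/395.
Target odds = 9.
Need 7ⁿ ≥ 9 ÷ (6/395) = 592.5.
7³ = 343 falls short of 592.5 but 7⁴ = 2401 reaches it, so n = 4.

4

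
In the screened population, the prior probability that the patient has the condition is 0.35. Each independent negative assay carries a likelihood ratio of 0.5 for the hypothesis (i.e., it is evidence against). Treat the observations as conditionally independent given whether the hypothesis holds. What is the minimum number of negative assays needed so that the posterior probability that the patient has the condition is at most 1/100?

Prior odds: 0.35 ÷ 0.65 = 7/13.
Likelihood ratio per negative assay = 0.5.
Target odds: 0.01 ÷ 0.99 = 1/99.
Need (7/13) × 0.5ⁿ ≤ 1/99, i.e. 0.5ⁿ ≤ 13/693.
0.5⁵ = 0.03125 is still above 13/693 but 0.5⁶ = 0.015625 is at or below it, so n = 6.

6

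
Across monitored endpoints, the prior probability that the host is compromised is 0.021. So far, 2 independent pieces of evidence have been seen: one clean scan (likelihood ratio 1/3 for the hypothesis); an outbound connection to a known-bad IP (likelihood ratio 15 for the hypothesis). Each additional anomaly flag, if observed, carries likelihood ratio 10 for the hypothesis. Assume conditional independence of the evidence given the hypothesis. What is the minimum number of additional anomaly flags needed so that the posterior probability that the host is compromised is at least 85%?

Prior odds = 0.021/0.979 = 21/979.
Combined Bayes factor of the evidence already in hand = (1/3) × 15 = 5.
Odds after that evidence = (21/979) × 5 = 105/979.
Target odds = 0.85/0.15 = 17/3.
Need 10ⁿ ≥ 17/3 ÷ (105/979) = 16643/315.
10¹ = 10 falls short of 16643/315 but 10² = 100 reaches it, so n = 2.

2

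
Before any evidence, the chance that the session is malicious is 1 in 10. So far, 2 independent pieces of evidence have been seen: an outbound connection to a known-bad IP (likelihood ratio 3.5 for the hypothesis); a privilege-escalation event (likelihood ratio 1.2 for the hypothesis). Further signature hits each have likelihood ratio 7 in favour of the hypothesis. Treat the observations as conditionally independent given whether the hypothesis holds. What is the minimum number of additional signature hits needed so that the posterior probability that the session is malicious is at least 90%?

Prior odds = 0.1/0.9 = 1/9.
Combined Bayes factor of the evidence already in hand = 3.5 × 1.2 = 4.2.
Odds after that evidence = (1/9) × 4.2 = 7/15.
Target odds = 0.9/0.1 = 9.
Need 7ⁿ ≥ 9 ÷ (7/15) = 135/7.
7¹ = 7 falls short of 135/7 but 7² = 49 reaches it, so n = 2.

2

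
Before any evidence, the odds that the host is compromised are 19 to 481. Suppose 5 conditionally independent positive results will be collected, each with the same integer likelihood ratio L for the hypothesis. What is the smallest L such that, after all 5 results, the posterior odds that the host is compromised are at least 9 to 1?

Prior odds = 19/481.
Target odds = 9.
Need L⁵ ≥ 9 ÷ (19/481) = 4329/19.
2⁵ = 32 < 4329/19 ≤ 243 = 3⁵, so L = 3.

3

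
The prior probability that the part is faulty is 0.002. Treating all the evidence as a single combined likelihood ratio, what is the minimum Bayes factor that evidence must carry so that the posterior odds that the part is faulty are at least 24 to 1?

Prior odds = 0.002/0.998 = 1/499.
Target odds = 24.
Required Bayes factor = 24 ÷ (1/499) = 11976.

11976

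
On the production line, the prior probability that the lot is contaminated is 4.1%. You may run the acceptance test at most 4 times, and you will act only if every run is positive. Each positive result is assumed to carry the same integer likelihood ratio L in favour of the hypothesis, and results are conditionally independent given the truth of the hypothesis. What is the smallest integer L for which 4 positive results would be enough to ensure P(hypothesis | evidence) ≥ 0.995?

9

Prior odds = 0.041/0.959 = 41/959.
Target odds = 0.995/0.005 = 199.
Need L⁴ ≥ 199 ÷ (41/959) = 190841/41.
8⁴ = 4096 < 190841/41 ≤ 6561 = 9⁴, so L = 9.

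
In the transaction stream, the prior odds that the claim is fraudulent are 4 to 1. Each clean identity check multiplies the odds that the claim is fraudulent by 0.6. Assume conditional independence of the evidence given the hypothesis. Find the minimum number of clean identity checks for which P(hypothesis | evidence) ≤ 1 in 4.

Prior odds = 4.
Likelihood ratio per clean identity check = 0.6.
Target odds: 0.25 ÷ 0.75 = 1/3.
Need 4 × 0.6ⁿ ≤ 1/3, i.e. 0.6ⁿ ≤ 1/12.
0.6⁴ = 0.1296 is still above 1/12 but 0.6⁵ = 0.07776 is at or below it, so n = 5.

5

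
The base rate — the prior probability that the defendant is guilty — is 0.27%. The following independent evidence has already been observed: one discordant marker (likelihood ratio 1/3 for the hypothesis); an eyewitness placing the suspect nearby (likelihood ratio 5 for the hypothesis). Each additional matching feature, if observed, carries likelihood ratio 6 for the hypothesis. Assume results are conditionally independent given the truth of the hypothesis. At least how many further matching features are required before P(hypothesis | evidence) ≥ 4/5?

4

Prior odds = 0.0027/0.9973 = 27/9973.
Combined Bayes factor of the evidence already in hand = (1/3) × 5 = 5/3.
Odds after that evidence = (27/9973) × 5/3 = 45/9973.
Target odds = 0.8/0.2 = 4.
Need 6ⁿ ≥ 4 ÷ (45/9973) = 39892/45.
6³ = 216 falls short of 39892/45 but 6⁴ = 1296 reaches it, so n = 4.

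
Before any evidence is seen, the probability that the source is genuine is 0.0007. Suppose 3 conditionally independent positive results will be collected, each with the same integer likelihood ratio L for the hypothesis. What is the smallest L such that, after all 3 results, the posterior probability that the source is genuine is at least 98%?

Prior odds = 0.0007/0.9993 = 7/9993.
Target odds = 0.98/0.02 = 49.
Need L³ ≥ 49 ÷ (7/9993) = 69951.
41³ = 68921 < 69951 ≤ 74088 = 42³, so L = 42.

42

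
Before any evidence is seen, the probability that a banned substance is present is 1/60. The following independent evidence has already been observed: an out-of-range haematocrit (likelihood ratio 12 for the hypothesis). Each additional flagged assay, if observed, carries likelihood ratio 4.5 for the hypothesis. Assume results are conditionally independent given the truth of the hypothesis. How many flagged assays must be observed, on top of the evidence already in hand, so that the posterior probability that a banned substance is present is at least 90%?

Prior odds = (1/60)/(59/60) = 1/59.
Bayes factor of the evidence already in hand = 12.
Odds after that evidence = (1/59) × 12 = 12/59.
Target odds = 0.9/0.1 = 9.
Need 4.5ⁿ ≥ 9 ÷ (12/59) = 44.25.
4.5² = 20.25 falls short of 44.25 but 4.5³ = 91.125 reaches it, so n = 3.

3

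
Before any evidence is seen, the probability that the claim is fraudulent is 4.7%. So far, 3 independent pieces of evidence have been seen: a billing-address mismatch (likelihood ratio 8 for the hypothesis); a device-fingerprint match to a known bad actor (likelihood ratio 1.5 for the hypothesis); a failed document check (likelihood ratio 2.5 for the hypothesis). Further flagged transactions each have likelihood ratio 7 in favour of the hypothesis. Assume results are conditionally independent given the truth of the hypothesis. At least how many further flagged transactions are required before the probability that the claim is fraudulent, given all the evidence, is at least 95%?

Prior odds = 0.047/0.953 = 47/953.
Combined Bayes factor of the evidence already in hand = 8 × 1.5 × 2.5 = 30.
Odds after that evidence = (47/953) × 30 = 1410/953.
Target odds = 0.95/0.05 = 19.
Need 7ⁿ ≥ 19 ÷ (1410/953) = 18107/1410.
7¹ = 7 falls short of 18107/1410 but 7² = 49 reaches it, so n = 2.

2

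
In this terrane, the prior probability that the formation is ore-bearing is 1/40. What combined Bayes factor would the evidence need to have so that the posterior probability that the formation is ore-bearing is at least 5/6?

Prior odds = 0.025/0.975 = 1/39.
Target odds = (5/6)/(1/6) = 5.
Required Bayes factor = 5 ÷ (1/39) = 195.

195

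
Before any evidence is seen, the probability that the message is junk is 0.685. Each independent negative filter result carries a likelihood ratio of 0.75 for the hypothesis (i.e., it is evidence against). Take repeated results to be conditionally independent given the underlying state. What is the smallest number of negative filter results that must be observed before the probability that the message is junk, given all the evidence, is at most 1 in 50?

Prior odds = 0.685/0.315 = 137/63.
Likelihood ratio per negative filter result = 0.75.
Target odds: 0.02 ÷ 0.98 = 1/49.
Require 0.75ⁿ ≤ 1/49 ÷ (137/63) = 9/959.
0.75¹⁶ ≈0.0100226 is still above 9/959 but 0.75¹⁷ ≈0.00751695 is at or below it, so n = 17.

17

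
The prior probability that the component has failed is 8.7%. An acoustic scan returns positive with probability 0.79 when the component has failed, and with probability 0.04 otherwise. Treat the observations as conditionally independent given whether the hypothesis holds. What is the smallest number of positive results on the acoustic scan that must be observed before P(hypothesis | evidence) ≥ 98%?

3

Prior odds = 0.087/0.913 = 87/913.
Likelihood ratio of a positive result = 0.79/0.04 = 19.75.
Target odds: 0.98 ÷ 0.02 = 49.
Require 19.75ⁿ ≥ 49 ÷ (87/913) = 44737/87.
19.75² = 390.0625 falls short of 44737/87 but 19.75³ = 7703.734375 reaches it, so n = 3.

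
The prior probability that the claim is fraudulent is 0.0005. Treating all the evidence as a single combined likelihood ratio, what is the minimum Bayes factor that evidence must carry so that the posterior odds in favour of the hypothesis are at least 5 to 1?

9995

Prior odds = 0.0005/0.9995 = 1/1999.
Target odds = 5.
Required Bayes factor = 5 ÷ (1/1999) = 9995.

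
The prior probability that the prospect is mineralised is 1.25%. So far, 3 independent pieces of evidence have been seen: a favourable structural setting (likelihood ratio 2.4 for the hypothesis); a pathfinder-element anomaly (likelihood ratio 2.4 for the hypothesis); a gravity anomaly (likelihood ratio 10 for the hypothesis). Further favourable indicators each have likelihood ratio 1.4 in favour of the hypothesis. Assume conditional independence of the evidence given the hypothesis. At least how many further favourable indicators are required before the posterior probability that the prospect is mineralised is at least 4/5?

Prior odds = 0.0125/0.9875 = 1/79.
Combined Bayes factor of the evidence already in hand = 2.4 × 2.4 × 10 = 57.6.
Odds after that evidence = (1/79) × 57.6 = 288/395.
Target odds = 0.8/0.2 = 4.
Need 1.4ⁿ ≥ 4 ÷ (288/395) = 395/72.
1.4⁵ = 5.37824 falls short of 395/72 but 1.4⁶ = 117649/15625 reaches it, so n = 6.

6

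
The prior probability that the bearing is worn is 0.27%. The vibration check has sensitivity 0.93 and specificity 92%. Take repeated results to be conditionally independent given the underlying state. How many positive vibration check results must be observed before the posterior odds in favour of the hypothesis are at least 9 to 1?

4

Prior odds = 0.0027/0.9973 = 27/9973.
False-positive rate = 1 − 0.92 = 0.08; likelihood ratio of a positive = 0.93/0.08 = 11.625.
Target odds = 9.
Require 11.625ⁿ ≥ 9 ÷ (27/9973) = 9973/3.
11.625³ = 804357/512 falls short of 9973/3 but 11.625⁴ = 74805201/4096 reaches it, so n = 4.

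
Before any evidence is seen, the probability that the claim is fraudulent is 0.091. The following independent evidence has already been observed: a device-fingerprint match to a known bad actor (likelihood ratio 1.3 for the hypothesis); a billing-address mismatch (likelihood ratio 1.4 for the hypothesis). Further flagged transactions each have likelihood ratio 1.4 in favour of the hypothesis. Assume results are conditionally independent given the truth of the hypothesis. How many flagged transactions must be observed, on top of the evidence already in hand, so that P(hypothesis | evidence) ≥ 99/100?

19

Prior odds = 0.091/0.909 = 91/909.
Combined Bayes factor of the evidence already in hand = 1.3 × 1.4 = 1.82.
Odds after that evidence = (91/909) × 1.82 = 8281/45450.
Target odds = 0.99/0.01 = 99.
Need 1.4ⁿ ≥ 99 ÷ (8281/45450) = 4499550/8281.
1.4¹⁸ ≈426.879 falls short of 4499550/8281 but 1.4¹⁹ ≈597.63 reaches it, so n = 19.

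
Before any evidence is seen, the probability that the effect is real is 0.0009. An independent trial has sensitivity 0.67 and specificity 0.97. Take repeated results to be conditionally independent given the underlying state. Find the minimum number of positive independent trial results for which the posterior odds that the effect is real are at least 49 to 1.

4

Prior odds = 0.0009/0.9991 = 9/9991.
False-positive rate = 1 − 0.97 = 0.03; likelihood ratio of a positive = 0.67/0.03 = 67/3.
Target odds = 49.
Require (67/3)ⁿ ≥ 49 ÷ (9/9991) = 489559/9.
(67/3)³ = 300763/27 falls short of 489559/9 but (67/3)⁴ = 20151121/81 reaches it, so n = 4.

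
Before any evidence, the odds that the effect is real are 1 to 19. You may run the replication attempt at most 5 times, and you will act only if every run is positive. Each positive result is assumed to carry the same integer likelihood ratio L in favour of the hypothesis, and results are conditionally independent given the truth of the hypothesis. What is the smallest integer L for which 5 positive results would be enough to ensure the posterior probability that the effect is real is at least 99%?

Prior odds = 1/19.
Target odds = 0.99/0.01 = 99.
Need L⁵ ≥ 99 ÷ (1/19) = 1881.
4⁵ = 1024 < 1881 ≤ 3125 = 5⁵, so L = 5.

5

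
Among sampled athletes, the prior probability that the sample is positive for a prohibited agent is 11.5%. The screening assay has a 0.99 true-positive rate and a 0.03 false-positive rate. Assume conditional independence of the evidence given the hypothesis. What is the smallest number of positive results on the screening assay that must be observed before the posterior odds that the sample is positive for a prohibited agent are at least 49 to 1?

2

Prior odds = 0.115/0.885 = 23/177.
Likelihood ratio of a positive result = 0.99/0.03 = 33.
Target odds = 49.
Need (23/177) × 33ⁿ ≥ 49, i.e. 33ⁿ ≥ 8673/23.
33¹ = 33 falls short of 8673/23 but 33² = 1089 reaches it, so n = 2.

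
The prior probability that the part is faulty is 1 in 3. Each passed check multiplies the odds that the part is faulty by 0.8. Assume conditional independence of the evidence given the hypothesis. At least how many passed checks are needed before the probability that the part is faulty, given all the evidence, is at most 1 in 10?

7

Prior odds: (1/3) ÷ (2/3) = 0.5.
Likelihood ratio per passed check = 0.8.
Target posterior odds = 0.1/0.9 = 1/9.
Need 0.5 × 0.8ⁿ ≤ 1/9, i.e. 0.8ⁿ ≤ 2/9.
0.8⁶ = 4096/15625 is still above 2/9 but 0.8⁷ = 16384/78125 is at or below it, so n = 7.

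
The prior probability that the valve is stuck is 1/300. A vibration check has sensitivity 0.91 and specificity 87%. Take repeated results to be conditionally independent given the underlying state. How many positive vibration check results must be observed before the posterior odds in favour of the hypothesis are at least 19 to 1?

Prior odds: (1/300) ÷ (299/300) = 1/299.
False-positive rate = 1 − 0.87 = 0.13; likelihood ratio of a positive = 0.91/0.13 = 7.
Target odds = 19.
Require 7ⁿ ≥ 19 ÷ (1/299) = 5681.
7⁴ = 2401 falls short of 5681 but 7⁵ = 16807 reaches it, so n = 5.

5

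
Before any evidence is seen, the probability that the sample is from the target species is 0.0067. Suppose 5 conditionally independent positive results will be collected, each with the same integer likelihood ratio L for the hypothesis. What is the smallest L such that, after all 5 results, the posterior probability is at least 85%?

4

Prior odds = 0.0067/0.9933 = 67/9933.
Target odds = 0.85/0.15 = 17/3.
Need L⁵ ≥ 17/3 ÷ (67/9933) = 56287/67.
3⁵ = 243 < 56287/67 ≤ 1024 = 4⁵, so L = 4.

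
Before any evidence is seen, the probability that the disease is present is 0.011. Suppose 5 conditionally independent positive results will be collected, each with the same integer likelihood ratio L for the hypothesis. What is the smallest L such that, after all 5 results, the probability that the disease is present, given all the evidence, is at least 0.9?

Prior odds = 0.011/0.989 = 11/989.
Target odds = 0.9/0.1 = 9.
Need L⁵ ≥ 9 ÷ (11/989) = 8901/11.
3⁵ = 243 < 8901/11 ≤ 1024 = 4⁵, so L = 4.

4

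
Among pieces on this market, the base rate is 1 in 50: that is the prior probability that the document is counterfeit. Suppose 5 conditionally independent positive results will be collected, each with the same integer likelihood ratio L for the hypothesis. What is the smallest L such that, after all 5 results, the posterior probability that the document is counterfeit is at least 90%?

Prior odds = 0.02/0.98 = 1/49.
Target odds = 0.9/0.1 = 9.
Need L⁵ ≥ 9 ÷ (1/49) = 441.
3⁵ = 243 < 441 ≤ 1024 = 4⁵, so L = 4.

4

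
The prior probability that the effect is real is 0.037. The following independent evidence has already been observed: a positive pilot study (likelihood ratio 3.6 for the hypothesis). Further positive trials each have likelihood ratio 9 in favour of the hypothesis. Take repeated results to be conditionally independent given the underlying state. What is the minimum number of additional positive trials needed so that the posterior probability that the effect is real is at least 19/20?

3

Prior odds = 0.037/0.963 = 37/963.
Bayes factor of the evidence already in hand = 3.6.
Odds after that evidence = (37/963) × 3.6 = 74/535.
Target odds = 0.95/0.05 = 19.
Need 9ⁿ ≥ 19 ÷ (74/535) = 10165/74.
9² = 81 falls short of 10165/74 but 9³ = 729 reaches it, so n = 3.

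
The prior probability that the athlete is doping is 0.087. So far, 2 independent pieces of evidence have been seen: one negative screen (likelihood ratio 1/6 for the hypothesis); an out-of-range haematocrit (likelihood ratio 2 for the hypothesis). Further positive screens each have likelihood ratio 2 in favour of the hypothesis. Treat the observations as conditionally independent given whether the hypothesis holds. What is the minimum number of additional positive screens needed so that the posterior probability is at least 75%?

Prior odds = 0.087/0.913 = 87/913.
Combined Bayes factor of the evidence already in hand = (1/6) × 2 = 1/3.
Odds after that evidence = (87/913) × 1/3 = 29/913.
Target odds = 0.75/0.25 = 3.
Need 2ⁿ ≥ 3 ÷ (29/913) = 2739/29.
2⁶ = 64 falls short of 2739/29 but 2⁷ = 128 reaches it, so n = 7.

7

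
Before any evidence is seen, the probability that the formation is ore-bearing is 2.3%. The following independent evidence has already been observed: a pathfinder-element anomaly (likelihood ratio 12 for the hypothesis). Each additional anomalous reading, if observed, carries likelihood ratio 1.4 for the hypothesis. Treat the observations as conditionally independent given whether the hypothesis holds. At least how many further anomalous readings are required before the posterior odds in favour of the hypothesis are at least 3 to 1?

8

Prior odds = 0.023/0.977 = 23/977.
Bayes factor of the evidence already in hand = 12.
Odds after that evidence = (23/977) × 12 = 276/977.
Target odds = 3.
Need 1.4ⁿ ≥ 3 ÷ (276/977) = 977/92.
1.4⁷ = 823543/78125 falls short of 977/92 but 1.4⁸ = 5764801/390625 reaches it, so n = 8.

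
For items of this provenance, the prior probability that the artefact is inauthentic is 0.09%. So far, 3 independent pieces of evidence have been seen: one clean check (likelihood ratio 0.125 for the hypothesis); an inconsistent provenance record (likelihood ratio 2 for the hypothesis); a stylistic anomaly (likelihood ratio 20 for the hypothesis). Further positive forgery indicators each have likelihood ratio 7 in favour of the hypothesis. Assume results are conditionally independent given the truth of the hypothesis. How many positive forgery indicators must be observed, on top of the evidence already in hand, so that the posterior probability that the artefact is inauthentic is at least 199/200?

Prior odds = 0.0009/0.9991 = 9/9991.
Combined Bayes factor of the evidence already in hand = 0.125 × 2 × 20 = 5.
Odds after that evidence = (9/9991) × 5 = 45/9991.
Target odds = 0.995/0.005 = 199.
Need 7ⁿ ≥ 199 ÷ (45/9991) = 1988209/45.
7⁵ = 16807 falls short of 1988209/45 but 7⁶ = 117649 reaches it, so n = 6.

6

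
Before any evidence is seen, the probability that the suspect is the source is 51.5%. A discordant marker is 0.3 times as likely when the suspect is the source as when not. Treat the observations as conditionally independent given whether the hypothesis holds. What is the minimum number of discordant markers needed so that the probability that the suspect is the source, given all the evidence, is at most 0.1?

Prior odds = 0.515/0.485 = 103/97.
Likelihood ratio per discordant marker = 0.3.
Target posterior odds = 0.1/0.9 = 1/9.
Need (103/97) × 0.3ⁿ ≤ 1/9, i.e. 0.3ⁿ ≤ 97/927.
0.3¹ = 0.3 is still above 97/927 but 0.3² = 0.09 is at or below it, so n = 2.

2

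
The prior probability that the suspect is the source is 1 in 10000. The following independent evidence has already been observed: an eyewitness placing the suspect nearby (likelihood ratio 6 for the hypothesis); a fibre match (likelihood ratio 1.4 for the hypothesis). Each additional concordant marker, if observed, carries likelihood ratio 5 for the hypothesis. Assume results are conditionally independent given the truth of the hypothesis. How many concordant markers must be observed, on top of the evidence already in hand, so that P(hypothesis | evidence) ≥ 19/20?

Prior odds = 0.0001/0.9999 = 1/9999.
Combined Bayes factor of the evidence already in hand = 6 × 1.4 = 8.4.
Odds after that evidence = (1/9999) × 8.4 = 14/16665.
Target odds = 0.95/0.05 = 19.
Need 5ⁿ ≥ 19 ÷ (14/16665) = 316635/14.
5⁶ = 15625 falls short of 316635/14 but 5⁷ = 78125 reaches it, so n = 7.

7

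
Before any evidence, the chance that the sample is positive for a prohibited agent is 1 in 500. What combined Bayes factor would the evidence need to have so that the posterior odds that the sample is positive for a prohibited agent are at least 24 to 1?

11976

Prior odds = 0.002/0.998 = 1/499.
Target odds = 24.
Required Bayes factor = 24 ÷ (1/499) = 11976.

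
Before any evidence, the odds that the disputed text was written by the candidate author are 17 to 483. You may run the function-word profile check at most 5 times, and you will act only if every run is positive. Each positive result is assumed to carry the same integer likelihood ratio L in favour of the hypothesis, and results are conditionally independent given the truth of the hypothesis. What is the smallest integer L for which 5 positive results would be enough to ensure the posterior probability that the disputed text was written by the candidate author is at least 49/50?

5

Prior odds = 17/483.
Target odds = 0.98/0.02 = 49.
Need L⁵ ≥ 49 ÷ (17/483) = 23667/17.
4⁵ = 1024 < 23667/17 ≤ 3125 = 5⁵, so L = 5.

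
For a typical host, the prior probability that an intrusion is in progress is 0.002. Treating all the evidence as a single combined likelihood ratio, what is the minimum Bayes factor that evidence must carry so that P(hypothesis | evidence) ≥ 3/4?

1497

Prior odds = 0.002/0.998 = 1/499.
Target odds = 0.75/0.25 = 3.
Required Bayes factor = 3 ÷ (1/499) = 1497.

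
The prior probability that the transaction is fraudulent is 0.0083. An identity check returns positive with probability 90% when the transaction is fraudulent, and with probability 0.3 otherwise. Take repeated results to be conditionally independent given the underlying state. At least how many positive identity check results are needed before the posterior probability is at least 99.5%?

10

Prior odds: 0.0083 ÷ 0.9917 = 83/9917.
Likelihood ratio of a positive result = 0.9/0.3 = 3.
Target posterior odds = 0.995/0.005 = 199.
Need (83/9917) × 3ⁿ ≥ 199, i.e. 3ⁿ ≥ 1973483/83.
3⁹ = 19683 falls short of 1973483/83 but 3¹⁰ = 59049 reaches it, so n = 10.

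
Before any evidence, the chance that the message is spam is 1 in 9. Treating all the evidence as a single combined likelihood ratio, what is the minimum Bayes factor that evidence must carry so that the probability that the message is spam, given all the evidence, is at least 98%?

392

Prior odds = (1/9)/(8/9) = 0.125.
Target odds = 0.98/0.02 = 49.
Required Bayes factor = 49 ÷ 0.125 = 392.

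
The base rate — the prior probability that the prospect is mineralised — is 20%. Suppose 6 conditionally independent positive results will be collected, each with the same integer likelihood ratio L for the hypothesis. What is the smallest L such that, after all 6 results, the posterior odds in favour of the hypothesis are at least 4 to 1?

Prior odds = 0.2/0.8 = 0.25.
Target odds = 4.
Need L⁶ ≥ 4 ÷ 0.25 = 16.
1⁶ = 1 < 16 ≤ 64 = 2⁶, so L = 2.

2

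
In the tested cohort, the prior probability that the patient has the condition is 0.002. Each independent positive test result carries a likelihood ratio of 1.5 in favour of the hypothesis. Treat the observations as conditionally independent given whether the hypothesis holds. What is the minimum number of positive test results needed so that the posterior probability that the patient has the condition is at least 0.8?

19

Prior odds = 0.002/0.998 = 1/499.
Likelihood ratio per positive test result = 1.5.
Target posterior odds = 0.8/0.2 = 4.
Require 1.5ⁿ ≥ 4 ÷ (1/499) = 1996.
1.5¹⁸ = 387420489/262144 falls short of 1996 but 1.5¹⁹ ≈2216.84 reaches it, so n = 19.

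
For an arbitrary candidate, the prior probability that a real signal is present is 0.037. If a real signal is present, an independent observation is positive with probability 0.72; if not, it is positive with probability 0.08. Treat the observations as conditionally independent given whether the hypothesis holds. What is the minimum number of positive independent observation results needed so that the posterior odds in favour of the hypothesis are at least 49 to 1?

4

Prior odds: 0.037 ÷ 0.963 = 37/963.
Likelihood ratio of a positive = 0.72/0.08 = 9.
Target odds = 49.
Need (37/963) × 9ⁿ ≥ 49, i.e. 9ⁿ ≥ 47187/37.
9³ = 729 falls short of 47187/37 but 9⁴ = 6561 reaches it, so n = 4.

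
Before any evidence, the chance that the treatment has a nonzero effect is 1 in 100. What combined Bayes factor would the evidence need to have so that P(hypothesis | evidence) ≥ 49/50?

Prior odds = 0.01/0.99 = 1/99.
Target odds = 0.98/0.02 = 49.
Required Bayes factor = 49 ÷ (1/99) = 4851.

4851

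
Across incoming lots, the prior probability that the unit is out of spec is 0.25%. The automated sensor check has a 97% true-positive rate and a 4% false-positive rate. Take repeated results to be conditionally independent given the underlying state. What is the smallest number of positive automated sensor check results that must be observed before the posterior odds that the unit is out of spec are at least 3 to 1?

Prior odds = 0.0025/0.9975 = 1/399.
Likelihood ratio of a positive result = 0.97/0.04 = 24.25.
Target odds = 3.
Need (1/399) × 24.25ⁿ ≥ 3, i.e. 24.25ⁿ ≥ 1197.
24.25² = 588.0625 falls short of 1197 but 24.25³ = 912673/64 reaches it, so n = 3.

3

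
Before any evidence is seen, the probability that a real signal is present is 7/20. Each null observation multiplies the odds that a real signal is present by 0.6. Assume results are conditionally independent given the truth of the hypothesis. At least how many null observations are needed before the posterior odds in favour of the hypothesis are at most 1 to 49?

7

Prior odds: 0.35 ÷ 0.65 = 7/13.
Likelihood ratio per null observation = 0.6.
Target odds = 1/49.
Require 0.6ⁿ ≤ 1/49 ÷ (7/13) = 13/343.
0.6⁶ = 729/15625 is still above 13/343 but 0.6⁷ = 2187/78125 is at or below it, so n = 7.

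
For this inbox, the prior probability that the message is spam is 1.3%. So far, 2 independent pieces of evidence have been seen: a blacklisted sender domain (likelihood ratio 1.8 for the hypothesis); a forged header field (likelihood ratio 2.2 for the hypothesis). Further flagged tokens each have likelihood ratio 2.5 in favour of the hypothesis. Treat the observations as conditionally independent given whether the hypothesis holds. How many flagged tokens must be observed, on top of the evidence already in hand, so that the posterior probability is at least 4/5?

Prior odds = 0.013/0.987 = 13/987.
Combined Bayes factor of the evidence already in hand = 1.8 × 2.2 = 3.96.
Odds after that evidence = (13/987) × 3.96 = 429/8225.
Target odds = 0.8/0.2 = 4.
Need 2.5ⁿ ≥ 4 ÷ (429/8225) = 32900/429.
2.5⁴ = 39.0625 falls short of 32900/429 but 2.5⁵ = 97.65625 reaches it, so n = 5.

5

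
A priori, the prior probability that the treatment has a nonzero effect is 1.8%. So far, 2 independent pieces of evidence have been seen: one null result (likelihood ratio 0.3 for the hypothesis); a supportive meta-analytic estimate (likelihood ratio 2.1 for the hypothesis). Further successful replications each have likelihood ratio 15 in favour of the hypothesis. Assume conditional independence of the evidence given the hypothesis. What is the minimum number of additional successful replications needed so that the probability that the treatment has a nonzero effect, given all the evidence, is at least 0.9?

3

Prior odds = 0.018/0.982 = 9/491.
Combined Bayes factor of the evidence already in hand = 0.3 × 2.1 = 0.63.
Odds after that evidence = (9/491) × 0.63 = 567/49100.
Target odds = 0.9/0.1 = 9.
Need 15ⁿ ≥ 9 ÷ (567/49100) = 49100/63.
15² = 225 falls short of 49100/63 but 15³ = 3375 reaches it, so n = 3.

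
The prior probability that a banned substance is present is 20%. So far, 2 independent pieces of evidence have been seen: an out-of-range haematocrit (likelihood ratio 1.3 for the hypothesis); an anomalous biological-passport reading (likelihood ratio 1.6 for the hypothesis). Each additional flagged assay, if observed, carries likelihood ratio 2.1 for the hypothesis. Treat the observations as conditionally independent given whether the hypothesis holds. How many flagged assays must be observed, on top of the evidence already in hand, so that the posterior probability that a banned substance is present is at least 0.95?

Prior odds = 0.2/0.8 = 0.25.
Combined Bayes factor of the evidence already in hand = 1.3 × 1.6 = 2.08.
Odds after that evidence = 0.25 × 2.08 = 0.52.
Target odds = 0.95/0.05 = 19.
Need 2.1ⁿ ≥ 19 ÷ 0.52 = 475/13.
2.1⁴ = 19.4481 falls short of 475/13 but 2.1⁵ = 4084101/100000 reaches it, so n = 5.

5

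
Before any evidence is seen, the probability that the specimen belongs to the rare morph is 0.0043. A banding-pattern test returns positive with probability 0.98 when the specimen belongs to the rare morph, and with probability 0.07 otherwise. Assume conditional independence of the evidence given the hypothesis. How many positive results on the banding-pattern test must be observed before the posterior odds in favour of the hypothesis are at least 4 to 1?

Prior odds = 0.0043/0.9957 = 43/9957.
Likelihood ratio of a positive result = 0.98/0.07 = 14.
Target odds = 4.
Need (43/9957) × 14ⁿ ≥ 4, i.e. 14ⁿ ≥ 39828/43.
14² = 196 falls short of 39828/43 but 14³ = 2744 reaches it, so n = 3.

3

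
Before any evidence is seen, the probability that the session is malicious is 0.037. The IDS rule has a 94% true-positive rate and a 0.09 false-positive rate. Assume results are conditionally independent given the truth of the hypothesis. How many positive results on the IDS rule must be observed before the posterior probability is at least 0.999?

5

Prior odds: 0.037 ÷ 0.963 = 37/963.
Likelihood ratio of a positive result = 0.94/0.09 = 94/9.
Target posterior odds = 0.999/0.001 = 999.
Require (94/9)ⁿ ≥ 999 ÷ (37/963) = 26001.
(94/9)⁴ = 78074896/6561 falls short of 26001 but (94/9)⁵ ≈124287 reaches it, so n = 5.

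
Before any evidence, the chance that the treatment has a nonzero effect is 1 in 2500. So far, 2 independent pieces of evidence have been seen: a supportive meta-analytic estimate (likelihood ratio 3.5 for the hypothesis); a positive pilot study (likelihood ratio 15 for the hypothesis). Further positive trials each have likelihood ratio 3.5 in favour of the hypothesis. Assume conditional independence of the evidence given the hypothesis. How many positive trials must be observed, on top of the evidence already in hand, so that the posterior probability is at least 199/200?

Prior odds = 0.0004/0.9996 = 1/2499.
Combined Bayes factor of the evidence already in hand = 3.5 × 15 = 52.5.
Odds after that evidence = (1/2499) × 52.5 = 5/238.
Target odds = 0.995/0.005 = 199.
Need 3.5ⁿ ≥ 199 ÷ (5/238) = 9472.4.
3.5⁷ = 823543/128 falls short of 9472.4 but 3.5⁸ = 5764801/256 reaches it, so n = 8.

8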